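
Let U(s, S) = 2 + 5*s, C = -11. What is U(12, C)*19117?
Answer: 1185254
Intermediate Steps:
U(12, C)*19117 = (2 + 5*12)*19117 = (2 + 60)*19117 = 62*19117 = 1185254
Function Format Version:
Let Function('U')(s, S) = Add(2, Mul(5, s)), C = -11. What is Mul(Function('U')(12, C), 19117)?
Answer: 1185254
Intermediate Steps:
Mul(Function('U')(12, C), 19117) = Mul(Add(2, Mul(5, 12)), 19117) = Mul(Add(2, 60), 19117) = Mul(62, 19117) = 1185254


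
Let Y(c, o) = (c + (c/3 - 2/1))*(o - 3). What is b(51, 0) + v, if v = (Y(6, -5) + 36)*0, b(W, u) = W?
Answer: 51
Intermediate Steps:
Y(c, o) = (-3 + o)*(-2 + 4*c/3) (Y(c, o) = (c + (c*(⅓) - 2*1))*(-3 + o) = (c + (c/3 - 2))*(-3 + o) = (c + (-2 + c/3))*(-3 + o) = (-2 + 4*c/3)*(-3 + o) = (-3 + o)*(-2 + 4*c/3))
v = 0 (v = ((6 - 4*6 - 2*(-5) + (4/3)*6*(-5)) + 36)*0 = ((6 - 24 + 10 - 40) + 36)*0 = (-48 + 36)*0 = -12*0 = 0)
b(51, 0) + v = 51 + 0 = 51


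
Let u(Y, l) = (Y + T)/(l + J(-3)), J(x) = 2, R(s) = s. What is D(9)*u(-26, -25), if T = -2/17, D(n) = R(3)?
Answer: 1332/391 ≈ 3.4067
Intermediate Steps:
D(n) = 3
T = -2/17 (T = -2*1/17 = -2/17 ≈ -0.11765)
u(Y, l) = (-2/17 + Y)/(2 + l) (u(Y, l) = (Y - 2/17)/(l + 2) = (-2/17 + Y)/(2 + l))
D(9)*u(-26, -25) = 3*((-2/17 - 26)/(2 - 25)) = 3*(-444/17/(-23)) = 3*(-1/23*(-444/17)) = 3*(444/391) = 1332/391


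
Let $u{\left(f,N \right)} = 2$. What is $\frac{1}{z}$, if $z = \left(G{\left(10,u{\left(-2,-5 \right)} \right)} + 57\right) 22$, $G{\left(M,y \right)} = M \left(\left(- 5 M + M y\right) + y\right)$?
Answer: $- \frac{1}{4906} \approx -0.00020383$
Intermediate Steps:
$G{\left(M,y \right)} = M \left(y - 5 M + M y\right)$
$z = -4906$ ($z = \left(10 \left(2 - 50 + 10 \cdot 2\right) + 57\right) 22 = \left(10 \left(2 - 50 + 20\right) + 57\right) 22 = \left(10 \left(-28\right) + 57\right) 22 = \left(-280 + 57\right) 22 = \left(-223\right) 22 = -4906$)
$\frac{1}{z} = \frac{1}{-4906} = - \frac{1}{4906}$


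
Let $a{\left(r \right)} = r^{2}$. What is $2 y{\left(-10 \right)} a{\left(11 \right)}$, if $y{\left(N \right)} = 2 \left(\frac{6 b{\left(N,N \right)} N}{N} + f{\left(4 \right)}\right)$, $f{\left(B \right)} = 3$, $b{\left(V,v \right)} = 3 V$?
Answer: $-85668$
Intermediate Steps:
$y{\left(N \right)} = 6 + 36 N$ ($y{\left(N \right)} = 2 \left(\frac{6 \cdot 3 N N}{N} + 3\right) = 2 \left(\frac{18 N N}{N} + 3\right) = 2 \left(\frac{18 N^{2}}{N} + 3\right) = 2 \left(18 N + 3\right) = 2 \left(3 + 18 N\right) = 6 + 36 N$)
$2 y{\left(-10 \right)} a{\left(11 \right)} = 2 \left(6 + 36 \left(-10\right)\right) 11^{2} = 2 \left(6 - 360\right) 121 = 2 \left(-354\right) 121 = \left(-708\right) 121 = -85668$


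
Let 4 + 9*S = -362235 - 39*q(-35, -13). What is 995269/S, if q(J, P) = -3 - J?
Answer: -8957421/363487 ≈ -24.643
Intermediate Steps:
S = -363487/9 (S = -4/9 + (-362235 - 39*(-3 - 1*(-35)))/9 = -4/9 + (-362235 - 39*(-3 + 35))/9 = -4/9 + (-362235 - 39*32)/9 = -4/9 + (-362235 - 1248)/9 = -4/9 + (⅑)*(-363483) = -4/9 - 40387 = -363487/9 ≈ -40387.)
995269/S = 995269/(-363487/9) = 995269*(-9/363487) = -8957421/363487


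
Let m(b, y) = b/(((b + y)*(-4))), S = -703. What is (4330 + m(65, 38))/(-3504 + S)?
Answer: -1783895/1733284 ≈ -1.0292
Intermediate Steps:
m(b, y) = b/(-4*b - 4*y)
(4330 + m(65, 38))/(-3504 + S) = (4330 - 1*65/(4*65 + 4*38))/(-3504 - 703) = (4330 - 1*65/(260 + 152))/(-4207) = (4330 - 1*65/412)*(-1/4207) = (4330 - 1*65*1/412)*(-1/4207) = (4330 - 65/412)*(-1/4207) = (1783895/412)*(-1/4207) = -1783895/1733284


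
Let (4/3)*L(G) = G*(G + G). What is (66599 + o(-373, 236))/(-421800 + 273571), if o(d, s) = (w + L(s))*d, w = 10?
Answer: 31099043/148229 ≈ 209.80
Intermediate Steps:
L(G) = 3*G**2/2 (L(G) = 3*(G*(G + G))/4 = 3*(G*(2*G))/4 = 3*(2*G**2)/4 = 3*G**2/2)
o(d, s) = d*(10 + 3*s**2/2) (o(d, s) = (10 + 3*s**2/2)*d = d*(10 + 3*s**2/2))
(66599 + o(-373, 236))/(-421800 + 273571) = (66599 + (1/2)*(-373)*(20 + 3*236**2))/(-421800 + 273571) = (66599 + (1/2)*(-373)*(20 + 3*55696))/(-148229) = (66599 + (1/2)*(-373)*(20 + 167088))*(-1/148229) = (66599 + (1/2)*(-373)*167108)*(-1/148229) = (66599 - 31165642)*(-1/148229) = -31099043*(-1/148229) = 31099043/148229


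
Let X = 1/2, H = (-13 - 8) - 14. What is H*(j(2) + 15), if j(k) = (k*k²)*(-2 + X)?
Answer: -105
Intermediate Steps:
H = -35 (H = -21 - 14 = -35)
X = ½ (X = 1*(½) = ½ ≈ 0.50000)
j(k) = -3*k³/2 (j(k) = (k*k²)*(-2 + ½) = k³*(-3/2) = -3*k³/2)
H*(j(2) + 15) = -35*(-3/2*2³ + 15) = -35*(-3/2*8 + 15) = -35*(-12 + 15) = -35*3 = -105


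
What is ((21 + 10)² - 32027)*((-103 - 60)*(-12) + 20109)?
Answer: -685471290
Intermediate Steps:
((21 + 10)² - 32027)*((-103 - 60)*(-12) + 20109) = (31² - 32027)*(-163*(-12) + 20109) = (961 - 32027)*(1956 + 20109) = -31066*22065 = -685471290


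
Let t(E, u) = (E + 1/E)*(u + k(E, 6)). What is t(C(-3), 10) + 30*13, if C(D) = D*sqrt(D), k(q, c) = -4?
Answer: 390 - 52*I*sqrt(3)/3 ≈ 390.0 - 30.022*I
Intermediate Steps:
C(D) = D**(3/2)
t(E, u) = (-4 + u)*(E + 1/E) (t(E, u) = (E + 1/E)*(u - 4) = (E + 1/E)*(-4 + u) = (-4 + u)*(E + 1/E))
t(C(-3), 10) + 30*13 = (-4 + 10 + ((-3)**(3/2))**2*(-4 + 10))/((-3)**(3/2)) + 30*13 = (-4 + 10 + (-3*I*sqrt(3))**2*6)/((-3*I*sqrt(3))) + 390 = (I*sqrt(3)/9)*(-4 + 10 - 27*6) + 390 = (I*sqrt(3)/9)*(-4 + 10 - 162) + 390 = (I*sqrt(3)/9)*(-156) + 390 = -52*I*sqrt(3)/3 + 390 = 390 - 52*I*sqrt(3)/3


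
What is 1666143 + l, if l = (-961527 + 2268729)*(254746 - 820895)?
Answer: -740069438955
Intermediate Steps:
l = -740071105098 (l = 1307202*(-566149) = -740071105098)
1666143 + l = 1666143 - 740071105098 = -740069438955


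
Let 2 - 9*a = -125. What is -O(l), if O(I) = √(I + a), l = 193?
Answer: -2*√466/3 ≈ -14.391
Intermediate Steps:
a = 127/9 (a = 2/9 - ⅑*(-125) = 2/9 + 125/9 = 127/9 ≈ 14.111)
O(I) = √(127/9 + I) (O(I) = √(I + 127/9) = √(127/9 + I))
-O(l) = -√(127 + 9*193)/3 = -√(127 + 1737)/3 = -√1864/3 = -2*√466/3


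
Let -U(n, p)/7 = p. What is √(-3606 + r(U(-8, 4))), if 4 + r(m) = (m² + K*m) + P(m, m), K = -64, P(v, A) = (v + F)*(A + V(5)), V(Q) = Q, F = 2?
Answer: 2*I*√109 ≈ 20.881*I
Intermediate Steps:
P(v, A) = (2 + v)*(5 + A) (P(v, A) = (v + 2)*(A + 5) = (2 + v)*(5 + A))
U(n, p) = -7*p
r(m) = 6 - 57*m + 2*m² (r(m) = -4 + ((m² - 64*m) + (10 + 2*m + 5*m + m*m)) = -4 + ((m² - 64*m) + (10 + 2*m + 5*m + m²)) = -4 + ((m² - 64*m) + (10 + m² + 7*m)) = -4 + (10 - 57*m + 2*m²) = 6 - 57*m + 2*m²)
√(-3606 + r(U(-8, 4))) = √(-3606 + (6 - (-399)*4 + 2*(-7*4)²)) = √(-3606 + (6 - 57*(-28) + 2*(-28)²)) = √(-3606 + (6 + 1596 + 2*784)) = √(-3606 + (6 + 1596 + 1568)) = √(-3606 + 3170) = √(-436) = 2*I*√109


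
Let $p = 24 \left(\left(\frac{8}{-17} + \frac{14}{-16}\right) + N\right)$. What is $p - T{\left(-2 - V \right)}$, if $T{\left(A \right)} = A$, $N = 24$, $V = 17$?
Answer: $\frac{9566}{17} \approx 562.71$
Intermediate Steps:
$p = \frac{9243}{17}$ ($p = 24 \left(\left(\frac{8}{-17} + \frac{14}{-16}\right) + 24\right) = 24 \left(\left(8 \left(- \frac{1}{17}\right) + 14 \left(- \frac{1}{16}\right)\right) + 24\right) = 24 \left(\left(- \frac{8}{17} - \frac{7}{8}\right) + 24\right) = 24 \left(- \frac{183}{136} + 24\right) = 24 \cdot \frac{3081}{136} = \frac{9243}{17} \approx 543.71$)
$p - T{\left(-2 - V \right)} = \frac{9243}{17} - \left(-2 - 17\right) = \frac{9243}{17} - -19 = \frac{9243}{17} + 19 = \frac{9566}{17}$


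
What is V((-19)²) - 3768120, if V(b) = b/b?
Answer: -3768119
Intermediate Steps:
V(b) = 1
V((-19)²) - 3768120 = 1 - 3768120 = -3768119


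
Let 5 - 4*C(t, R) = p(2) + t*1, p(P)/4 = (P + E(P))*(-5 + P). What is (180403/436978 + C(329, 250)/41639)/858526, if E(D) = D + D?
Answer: 7484270903/15621161258207492 ≈ 4.7911e-7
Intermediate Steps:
E(D) = 2*D
p(P) = 12*P*(-5 + P) (p(P) = 4*((P + 2*P)*(-5 + P)) = 4*((3*P)*(-5 + P)) = 4*(3*P*(-5 + P)) = 12*P*(-5 + P))
C(t, R) = 77/4 - t/4 (C(t, R) = 5/4 - (12*2*(-5 + 2) + t*1)/4 = 5/4 - (12*2*(-3) + t)/4 = 5/4 - (-72 + t)/4 = 5/4 + (18 - t/4) = 77/4 - t/4)
(180403/436978 + C(329, 250)/41639)/858526 = (180403/436978 + (77/4 - 1/4*329)/41639)/858526 = (180403*(1/436978) + (77/4 - 329/4)*(1/41639))*(1/858526) = (180403/436978 - 63*1/41639)*(1/858526) = (180403/436978 - 63/41639)*(1/858526) = (7484270903/18195326942)*(1/858526) = 7484270903/15621161258207492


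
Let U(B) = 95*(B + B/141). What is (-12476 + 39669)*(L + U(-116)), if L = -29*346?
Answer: -81025187362/141 ≈ -5.7465e+8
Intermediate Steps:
L = -10034
U(B) = 13490*B/141 (U(B) = 95*(B + B*(1/141)) = 95*(B + B/141) = 95*(142*B/141) = 13490*B/141)
(-12476 + 39669)*(L + U(-116)) = (-12476 + 39669)*(-10034 + (13490/141)*(-116)) = 27193*(-10034 - 1564840/141) = 27193*(-2979634/141) = -81025187362/141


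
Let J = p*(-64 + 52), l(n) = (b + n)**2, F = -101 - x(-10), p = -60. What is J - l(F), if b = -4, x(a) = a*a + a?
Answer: -37305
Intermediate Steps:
x(a) = a + a**2 (x(a) = a**2 + a = a + a**2)
F = -191 (F = -101 - (-10)*(1 - 10) = -101 - (-10)*(-9) = -101 - 1*90 = -101 - 90 = -191)
l(n) = (-4 + n)**2
J = 720 (J = -60*(-64 + 52) = -60*(-12) = 720)
J - l(F) = 720 - (-4 - 191)**2 = 720 - 1*(-195)**2 = 720 - 1*38025 = 720 - 38025 = -37305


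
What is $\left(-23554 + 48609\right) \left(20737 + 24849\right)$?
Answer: $1142157230$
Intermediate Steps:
$\left(-23554 + 48609\right) \left(20737 + 24849\right) = 25055 \cdot 45586 = 1142157230$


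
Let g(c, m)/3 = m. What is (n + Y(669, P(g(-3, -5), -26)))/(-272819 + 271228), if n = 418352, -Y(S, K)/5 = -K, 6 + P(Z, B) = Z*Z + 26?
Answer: -419577/1591 ≈ -263.72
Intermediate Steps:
g(c, m) = 3*m
P(Z, B) = 20 + Z² (P(Z, B) = -6 + (Z*Z + 26) = -6 + (Z² + 26) = -6 + (26 + Z²) = 20 + Z²)
Y(S, K) = 5*K (Y(S, K) = -(-5)*K = 5*K)
(n + Y(669, P(g(-3, -5), -26)))/(-272819 + 271228) = (418352 + 5*(20 + (3*(-5))²))/(-272819 + 271228) = (418352 + 5*(20 + (-15)²))/(-1591) = (418352 + 5*(20 + 225))*(-1/1591) = (418352 + 5*245)*(-1/1591) = (418352 + 1225)*(-1/1591) = 419577*(-1/1591) = -419577/1591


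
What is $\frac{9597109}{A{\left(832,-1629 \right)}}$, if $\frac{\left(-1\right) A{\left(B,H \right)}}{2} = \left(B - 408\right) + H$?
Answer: $\frac{9597109}{2410} \approx 3982.2$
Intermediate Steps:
$A{\left(B,H \right)} = 816 - 2 B - 2 H$ ($A{\left(B,H \right)} = - 2 \left(\left(B - 408\right) + H\right) = - 2 \left(\left(-408 + B\right) + H\right) = - 2 \left(-408 + B + H\right) = 816 - 2 B - 2 H$)
$\frac{9597109}{A{\left(832,-1629 \right)}} = \frac{9597109}{816 - 1664 - -3258} = \frac{9597109}{816 - 1664 + 3258} = \frac{9597109}{2410}$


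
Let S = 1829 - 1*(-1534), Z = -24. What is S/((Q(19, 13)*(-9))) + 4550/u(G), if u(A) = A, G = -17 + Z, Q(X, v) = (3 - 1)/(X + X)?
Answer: -886909/123 ≈ -7210.6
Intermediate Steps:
Q(X, v) = 1/X (Q(X, v) = 2/((2*X)) = 2*(1/(2*X)) = 1/X)
G = -41 (G = -17 - 24 = -41)
S = 3363 (S = 1829 + 1534 = 3363)
S/((Q(19, 13)*(-9))) + 4550/u(G) = 3363/((-9/19)) + 4550/(-41) = 3363/(((1/19)*(-9))) + 4550*(-1/41) = 3363/(-9/19) - 4550/41 = 3363*(-19/9) - 4550/41 = -21299/3 - 4550/41 = -886909/123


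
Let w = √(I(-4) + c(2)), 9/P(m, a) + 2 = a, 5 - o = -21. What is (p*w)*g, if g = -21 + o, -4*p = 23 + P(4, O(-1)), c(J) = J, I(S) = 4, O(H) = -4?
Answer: -215*√6/8 ≈ -65.830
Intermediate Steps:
o = 26 (o = 5 - 1*(-21) = 5 + 21 = 26)
P(m, a) = 9/(-2 + a)
p = -43/8 (p = -(23 + 9/(-2 - 4))/4 = -(23 + 9/(-6))/4 = -(23 + 9*(-⅙))/4 = -(23 - 3/2)/4 = -¼*43/2 = -43/8 ≈ -5.3750)
g = 5 (g = -21 + 26 = 5)
w = √6 (w = √(4 + 2) = √6 ≈ 2.4495)
(p*w)*g = -43*√6/8*5 = -215*√6/8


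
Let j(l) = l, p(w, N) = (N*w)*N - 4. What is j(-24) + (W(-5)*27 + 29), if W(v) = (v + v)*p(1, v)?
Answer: -5665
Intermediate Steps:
p(w, N) = -4 + w*N**2 (p(w, N) = w*N**2 - 4 = -4 + w*N**2)
W(v) = 2*v*(-4 + v**2) (W(v) = (v + v)*(-4 + 1*v**2) = (2*v)*(-4 + v**2) = 2*v*(-4 + v**2))
j(-24) + (W(-5)*27 + 29) = -24 + ((2*(-5)*(-4 + (-5)**2))*27 + 29) = -24 + ((2*(-5)*(-4 + 25))*27 + 29) = -24 + ((2*(-5)*21)*27 + 29) = -24 + (-210*27 + 29) = -24 + (-5670 + 29) = -24 - 5641 = -5665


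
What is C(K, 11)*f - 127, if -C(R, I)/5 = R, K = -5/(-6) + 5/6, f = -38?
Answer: 569/3 ≈ 189.67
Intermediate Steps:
K = 5/3 (K = -5*(-⅙) + 5*(⅙) = ⅚ + ⅚ = 5/3 ≈ 1.6667)
C(R, I) = -5*R
C(K, 11)*f - 127 = -5*5/3*(-38) - 127 = -25/3*(-38) - 127 = 950/3 - 127 = 569/3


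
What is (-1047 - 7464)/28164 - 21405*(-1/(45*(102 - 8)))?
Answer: 6298321/1323708 ≈ 4.7581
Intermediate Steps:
(-1047 - 7464)/28164 - 21405*(-1/(45*(102 - 8))) = -8511*1/28164 - 21405/((-45*94)) = -2837/9388 - 21405/(-4230) = -2837/9388 - 21405*(-1/4230) = -2837/9388 + 1427/282 = 6298321/1323708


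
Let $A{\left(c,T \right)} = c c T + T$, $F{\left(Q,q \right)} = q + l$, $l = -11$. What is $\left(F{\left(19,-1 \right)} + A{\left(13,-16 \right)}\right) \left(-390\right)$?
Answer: $1065480$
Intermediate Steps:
$F{\left(Q,q \right)} = -11 + q$ ($F{\left(Q,q \right)} = q - 11 = -11 + q$)
$A{\left(c,T \right)} = T + T c^{2}$ ($A{\left(c,T \right)} = c^{2} T + T = T c^{2} + T = T + T c^{2}$)
$\left(F{\left(19,-1 \right)} + A{\left(13,-16 \right)}\right) \left(-390\right) = \left(\left(-11 - 1\right) - 16 \left(1 + 13^{2}\right)\right) \left(-390\right) = \left(-12 - 16 \left(1 + 169\right)\right) \left(-390\right) = \left(-12 - 2720\right) \left(-390\right) = \left(-2732\right) \left(-390\right) = 1065480$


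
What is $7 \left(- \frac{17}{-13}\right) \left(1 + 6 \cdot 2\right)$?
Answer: $119$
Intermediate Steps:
$7 \left(- \frac{17}{-13}\right) \left(1 + 6 \cdot 2\right) = 7 \left(\left(-17\right) \left(- \frac{1}{13}\right)\right) \left(1 + 12\right) = 7 \cdot \frac{17}{13} \cdot 13 = \frac{119}{13} \cdot 13 = 119$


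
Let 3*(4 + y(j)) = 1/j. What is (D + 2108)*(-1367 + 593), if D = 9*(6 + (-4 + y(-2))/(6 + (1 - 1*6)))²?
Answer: -3328587/2 ≈ -1.6643e+6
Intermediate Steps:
y(j) = -4 + 1/(3*j)
D = 169/4 (D = 9*(6 + (-4 + (-4 + (⅓)/(-2)))/(6 + (1 - 1*6)))² = 9*(6 + (-4 + (-4 + (⅓)*(-½)))/(6 + (1 - 6)))² = 9*(6 + (-4 + (-4 - ⅙))/(6 - 5))² = 9*(6 + (-4 - 25/6)/1)² = 9*(6 - 49/6*1)² = 9*(6 - 49/6)² = 9*(-13/6)² = 9*(169/36) = 169/4 ≈ 42.250)
(D + 2108)*(-1367 + 593) = (169/4 + 2108)*(-1367 + 593) = (8601/4)*(-774) = -3328587/2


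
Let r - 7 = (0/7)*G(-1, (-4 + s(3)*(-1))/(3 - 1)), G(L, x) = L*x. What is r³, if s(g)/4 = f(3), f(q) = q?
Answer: 343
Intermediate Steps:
s(g) = 12 (s(g) = 4*3 = 12)
r = 7 (r = 7 + (0/7)*(-(-4 + 12*(-1))/(3 - 1)) = 7 + (0*(⅐))*(-(-4 - 12)/2) = 7 + 0*(-(-16)/2) = 7 + 0*(-1*(-8)) = 7 + 0*8 = 7 + 0 = 7)
r³ = 7³ = 343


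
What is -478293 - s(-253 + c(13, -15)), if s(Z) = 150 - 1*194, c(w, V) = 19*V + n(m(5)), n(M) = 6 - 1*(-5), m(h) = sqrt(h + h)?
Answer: -478249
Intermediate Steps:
m(h) = sqrt(2)*sqrt(h) (m(h) = sqrt(2*h) = sqrt(2)*sqrt(h))
n(M) = 11 (n(M) = 6 + 5 = 11)
c(w, V) = 11 + 19*V (c(w, V) = 19*V + 11 = 11 + 19*V)
s(Z) = -44 (s(Z) = 150 - 194 = -44)
-478293 - s(-253 + c(13, -15)) = -478293 - 1*(-44) = -478293 + 44 = -478249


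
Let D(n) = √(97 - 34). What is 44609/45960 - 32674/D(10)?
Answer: 44609/45960 - 32674*√7/21 ≈ -4115.6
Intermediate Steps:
D(n) = 3*√7 (D(n) = √63 = 3*√7)
44609/45960 - 32674/D(10) = 44609/45960 - 32674*√7/21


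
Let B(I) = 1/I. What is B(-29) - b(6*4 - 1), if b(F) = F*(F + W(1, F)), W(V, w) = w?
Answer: -30683/29 ≈ -1058.0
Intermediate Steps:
b(F) = 2*F² (b(F) = F*(F + F) = F*(2*F) = 2*F²)
B(-29) - b(6*4 - 1) = 1/(-29) - 2*(6*4 - 1)² = -1/29 - 2*(24 - 1)² = -1/29 - 2*23² = -1/29 - 2*529 = -1/29 - 1*1058 = -1/29 - 1058 = -30683/29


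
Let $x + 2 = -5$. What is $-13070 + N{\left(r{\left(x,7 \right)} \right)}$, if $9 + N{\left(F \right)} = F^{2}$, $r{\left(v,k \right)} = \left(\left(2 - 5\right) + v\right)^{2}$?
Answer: $-3079$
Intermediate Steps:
$x = -7$ ($x = -2 - 5 = -7$)
$r{\left(v,k \right)} = \left(-3 + v\right)^{2}$ ($r{\left(v,k \right)} = \left(\left(2 - 5\right) + v\right)^{2} = \left(-3 + v\right)^{2}$)
$N{\left(F \right)} = -9 + F^{2}$
$-13070 + N{\left(r{\left(x,7 \right)} \right)} = -13070 - \left(9 - \left(\left(-3 - 7\right)^{2}\right)^{2}\right) = -13070 - \left(9 - \left(\left(-10\right)^{2}\right)^{2}\right) = -13070 - \left(9 - 100^{2}\right) = -13070 + \left(-9 + 10000\right) = -13070 + 9991 = -3079$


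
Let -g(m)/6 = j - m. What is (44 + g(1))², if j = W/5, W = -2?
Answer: 68644/25 ≈ 2745.8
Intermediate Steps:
j = -⅖ (j = -2/5 = -2*⅕ = -⅖ ≈ -0.40000)
g(m) = 12/5 + 6*m (g(m) = -6*(-⅖ - m) = 12/5 + 6*m)
(44 + g(1))² = (44 + (12/5 + 6*1))² = (44 + (12/5 + 6))² = (44 + 42/5)² = (262/5)² = 68644/25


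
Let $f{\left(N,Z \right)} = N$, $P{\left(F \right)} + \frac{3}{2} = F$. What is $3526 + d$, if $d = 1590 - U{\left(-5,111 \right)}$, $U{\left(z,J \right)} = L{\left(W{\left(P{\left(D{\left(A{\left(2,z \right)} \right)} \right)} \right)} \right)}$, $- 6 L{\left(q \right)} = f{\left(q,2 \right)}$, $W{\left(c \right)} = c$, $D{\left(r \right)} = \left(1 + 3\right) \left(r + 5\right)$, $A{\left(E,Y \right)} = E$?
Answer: $\frac{61445}{12} \approx 5120.4$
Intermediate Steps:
$D{\left(r \right)} = 20 + 4 r$ ($D{\left(r \right)} = 4 \left(5 + r\right) = 20 + 4 r$)
$P{\left(F \right)} = - \frac{3}{2} + F$
$L{\left(q \right)} = - \frac{q}{6}$
$U{\left(z,J \right)} = - \frac{53}{12}$ ($U{\left(z,J \right)} = - \frac{- \frac{3}{2} + \left(20 + 4 \cdot 2\right)}{6} = - \frac{- \frac{3}{2} + \left(20 + 8\right)}{6} = - \frac{- \frac{3}{2} + 28}{6} = \left(- \frac{1}{6}\right) \frac{53}{2} = - \frac{53}{12}$)
$d = \frac{19133}{12}$ ($d = 1590 - - \frac{53}{12} = 1590 + \frac{53}{12} = \frac{19133}{12} \approx 1594.4$)
$3526 + d = 3526 + \frac{19133}{12} = \frac{61445}{12}$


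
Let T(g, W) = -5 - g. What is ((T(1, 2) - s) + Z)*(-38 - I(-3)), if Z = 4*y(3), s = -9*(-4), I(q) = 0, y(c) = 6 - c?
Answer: 1140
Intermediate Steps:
s = 36
Z = 12 (Z = 4*(6 - 1*3) = 4*(6 - 3) = 4*3 = 12)
((T(1, 2) - s) + Z)*(-38 - I(-3)) = (((-5 - 1*1) - 1*36) + 12)*(-38 - 1*0) = (((-5 - 1) - 36) + 12)*(-38 + 0) = ((-6 - 36) + 12)*(-38) = (-42 + 12)*(-38) = -30*(-38) = 1140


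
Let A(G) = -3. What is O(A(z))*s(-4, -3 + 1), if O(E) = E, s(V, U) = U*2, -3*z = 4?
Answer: 12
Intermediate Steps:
z = -4/3 (z = -⅓*4 = -4/3 ≈ -1.3333)
s(V, U) = 2*U
O(A(z))*s(-4, -3 + 1) = -6*(-3 + 1) = -6*(-2) = -3*(-4) = 12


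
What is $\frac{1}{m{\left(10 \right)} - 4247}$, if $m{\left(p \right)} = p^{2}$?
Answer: $- \frac{1}{4147} \approx -0.00024114$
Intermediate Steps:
$\frac{1}{m{\left(10 \right)} - 4247} = \frac{1}{10^{2} - 4247} = \frac{1}{100 + \left(-4991 + 744\right)} = \frac{1}{100 - 4247} = \frac{1}{-4147} = - \frac{1}{4147}$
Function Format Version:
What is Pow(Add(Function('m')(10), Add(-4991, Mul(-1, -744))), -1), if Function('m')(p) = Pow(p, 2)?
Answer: Rational(-1, 4147) ≈ -0.00024114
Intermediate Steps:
Pow(Add(Function('m')(10), Add(-4991, Mul(-1, -744))), -1) = Pow(Add(Pow(10, 2), Add(-4991, Mul(-1, -744))), -1) = Pow(Add(100, Add(-4991, 744)), -1) = Pow(Add(100, -4247), -1) = Pow(-4147, -1) = Rational(-1, 4147)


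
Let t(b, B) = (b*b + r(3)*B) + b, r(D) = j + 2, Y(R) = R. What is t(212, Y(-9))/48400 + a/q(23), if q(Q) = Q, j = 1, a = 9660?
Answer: 20373129/48400 ≈ 420.93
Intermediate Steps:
r(D) = 3 (r(D) = 1 + 2 = 3)
t(b, B) = b + b² + 3*B (t(b, B) = (b*b + 3*B) + b = (b² + 3*B) + b = b + b² + 3*B)
t(212, Y(-9))/48400 + a/q(23) = (212 + 212² + 3*(-9))/48400 + 9660/23 = (212 + 44944 - 27)*(1/48400) + 9660*(1/23) = 45129*(1/48400) + 420 = 45129/48400 + 420 = 20373129/48400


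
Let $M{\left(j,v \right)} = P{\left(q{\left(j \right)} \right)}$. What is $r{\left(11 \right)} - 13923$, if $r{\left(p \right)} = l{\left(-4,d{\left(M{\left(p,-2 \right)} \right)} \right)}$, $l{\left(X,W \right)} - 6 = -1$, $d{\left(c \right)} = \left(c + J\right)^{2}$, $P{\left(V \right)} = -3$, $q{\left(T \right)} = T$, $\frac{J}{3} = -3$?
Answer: $-13918$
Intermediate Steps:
$J = -9$ ($J = 3 \left(-3\right) = -9$)
$M{\left(j,v \right)} = -3$
$d{\left(c \right)} = \left(-9 + c\right)^{2}$ ($d{\left(c \right)} = \left(c - 9\right)^{2} = \left(-9 + c\right)^{2}$)
$l{\left(X,W \right)} = 5$ ($l{\left(X,W \right)} = 6 - 1 = 5$)
$r{\left(p \right)} = 5$
$r{\left(11 \right)} - 13923 = 5 - 13923 = -13918$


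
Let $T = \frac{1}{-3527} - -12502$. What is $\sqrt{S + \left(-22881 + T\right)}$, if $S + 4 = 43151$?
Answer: $\frac{3 \sqrt{45291670705}}{3527} \approx 181.02$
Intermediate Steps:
$T = \frac{44094553}{3527}$ ($T = - \frac{1}{3527} + 12502 = \frac{44094553}{3527} \approx 12502.0$)
$S = 43147$ ($S = -4 + 43151 = 43147$)
$\sqrt{S + \left(-22881 + T\right)} = \sqrt{43147 + \left(-22881 + \frac{44094553}{3527}\right)} = \sqrt{43147 - \frac{36606734}{3527}} = \sqrt{\frac{115572735}{3527}} = \frac{3 \sqrt{45291670705}}{3527}$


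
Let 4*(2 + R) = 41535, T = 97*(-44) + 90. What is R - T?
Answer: 58239/4 ≈ 14560.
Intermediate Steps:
T = -4178 (T = -4268 + 90 = -4178)
R = 41527/4 (R = -2 + (¼)*41535 = -2 + 41535/4 = 41527/4 ≈ 10382.)
R - T = 41527/4 - 1*(-4178) = 41527/4 + 4178 = 58239/4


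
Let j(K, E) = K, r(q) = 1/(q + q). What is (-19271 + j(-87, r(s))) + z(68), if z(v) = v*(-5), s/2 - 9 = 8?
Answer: -19698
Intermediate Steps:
s = 34 (s = 18 + 2*8 = 18 + 16 = 34)
z(v) = -5*v
r(q) = 1/(2*q)
(-19271 + j(-87, r(s))) + z(68) = (-19271 - 87) - 5*68 = -19358 - 340 = -19698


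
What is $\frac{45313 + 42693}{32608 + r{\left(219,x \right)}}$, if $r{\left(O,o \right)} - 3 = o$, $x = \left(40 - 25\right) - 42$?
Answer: $\frac{44003}{16292} \approx 2.7009$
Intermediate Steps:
$x = -27$ ($x = 15 - 42 = -27$)
$r{\left(O,o \right)} = 3 + o$
$\frac{45313 + 42693}{32608 + r{\left(219,x \right)}} = \frac{45313 + 42693}{32608 + \left(3 - 27\right)} = \frac{88006}{32608 - 24} = \frac{88006}{32584} = 88006 \cdot \frac{1}{32584} = \frac{44003}{16292}$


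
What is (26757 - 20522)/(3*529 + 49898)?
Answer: 1247/10297 ≈ 0.12110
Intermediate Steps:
(26757 - 20522)/(3*529 + 49898) = 6235/(1587 + 49898) = 6235/51485 = 6235*(1/51485) = 1247/10297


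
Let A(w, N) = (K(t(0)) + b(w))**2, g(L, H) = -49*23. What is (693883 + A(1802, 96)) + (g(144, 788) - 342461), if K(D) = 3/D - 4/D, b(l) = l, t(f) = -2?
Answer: 14397205/4 ≈ 3.5993e+6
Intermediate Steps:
K(D) = -1/D
g(L, H) = -1127
A(w, N) = (1/2 + w)**2 (A(w, N) = (-1/(-2) + w)**2 = (-1*(-1/2) + w)**2 = (1/2 + w)**2)
(693883 + A(1802, 96)) + (g(144, 788) - 342461) = (693883 + (1 + 2*1802)**2/4) + (-1127 - 342461) = (693883 + (1 + 3604)**2/4) - 343588 = (693883 + (1/4)*3605**2) - 343588 = (693883 + (1/4)*12996025) - 343588 = (693883 + 12996025/4) - 343588 = 15771557/4 - 343588 = 14397205/4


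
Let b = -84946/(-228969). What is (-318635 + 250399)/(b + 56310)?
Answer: -3905982171/3223332334 ≈ -1.2118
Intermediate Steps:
b = 84946/228969 (b = -84946*(-1/228969) = 84946/228969 ≈ 0.37099)
(-318635 + 250399)/(b + 56310) = (-318635 + 250399)/(84946/228969 + 56310) = -68236/12893329336/228969 = -68236*228969/12893329336 = -3905982171/3223332334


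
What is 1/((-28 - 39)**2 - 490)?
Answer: 1/3999 ≈ 0.00025006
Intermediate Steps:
1/((-28 - 39)**2 - 490) = 1/((-67)**2 - 490) = 1/(4489 - 490) = 1/3999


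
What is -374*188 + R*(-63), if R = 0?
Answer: -70312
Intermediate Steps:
-374*188 + R*(-63) = -374*188 + 0*(-63) = -70312 + 0 = -70312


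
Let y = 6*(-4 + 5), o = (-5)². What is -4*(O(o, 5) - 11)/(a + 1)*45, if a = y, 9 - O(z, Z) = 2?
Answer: 720/7 ≈ 102.86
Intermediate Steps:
o = 25
y = 6 (y = 6*1 = 6)
O(z, Z) = 7 (O(z, Z) = 9 - 1*2 = 9 - 2 = 7)
a = 6
-4*(O(o, 5) - 11)/(a + 1)*45 = -4*(7 - 11)/(6 + 1)*45 = -(-16)/7*45 = -4*(-4/7)*45 = (16/7)*45 = 720/7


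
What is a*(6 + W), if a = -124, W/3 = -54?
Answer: 19344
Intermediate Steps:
W = -162 (W = 3*(-54) = -162)
a*(6 + W) = -124*(6 - 162) = -124*(-156) = 19344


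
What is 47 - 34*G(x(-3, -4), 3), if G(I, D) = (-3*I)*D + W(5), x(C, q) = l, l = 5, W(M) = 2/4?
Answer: 1560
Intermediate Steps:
W(M) = ½ (W(M) = 2*(¼) = ½)
x(C, q) = 5
G(I, D) = ½ - 3*D*I (G(I, D) = (-3*I)*D + ½ = -3*D*I + ½ = ½ - 3*D*I)
47 - 34*G(x(-3, -4), 3) = 47 - 34*(½ - 3*3*5) = 47 - 34*(½ - 45) = 47 - 34*(-89/2) = 47 + 1513 = 1560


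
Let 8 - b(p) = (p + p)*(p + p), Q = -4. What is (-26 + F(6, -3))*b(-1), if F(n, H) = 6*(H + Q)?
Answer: -272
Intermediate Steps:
F(n, H) = -24 + 6*H (F(n, H) = 6*(H - 4) = 6*(-4 + H) = -24 + 6*H)
b(p) = 8 - 4*p² (b(p) = 8 - (p + p)*(p + p) = 8 - 2*p*2*p = 8 - 4*p²)
(-26 + F(6, -3))*b(-1) = (-26 + (-24 + 6*(-3)))*(8 - 4*(-1)²) = (-26 + (-24 - 18))*(8 - 4*1) = (-26 - 42)*(8 - 4) = -68*4 = -272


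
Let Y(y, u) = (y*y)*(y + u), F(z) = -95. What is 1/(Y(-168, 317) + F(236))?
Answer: 1/4205281 ≈ 2.3780e-7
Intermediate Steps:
Y(y, u) = y²*(u + y)
1/(Y(-168, 317) + F(236)) = 1/((-168)²*(317 - 168) - 95) = 1/(28224*149 - 95) = 1/(4205376 - 95) = 1/4205281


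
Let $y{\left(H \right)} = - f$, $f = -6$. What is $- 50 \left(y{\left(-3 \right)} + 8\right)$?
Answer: $-700$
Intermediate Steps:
$y{\left(H \right)} = 6$ ($y{\left(H \right)} = \left(-1\right) \left(-6\right) = 6$)
$- 50 \left(y{\left(-3 \right)} + 8\right) = - 50 \left(6 + 8\right) = \left(-50\right) 14 = -700$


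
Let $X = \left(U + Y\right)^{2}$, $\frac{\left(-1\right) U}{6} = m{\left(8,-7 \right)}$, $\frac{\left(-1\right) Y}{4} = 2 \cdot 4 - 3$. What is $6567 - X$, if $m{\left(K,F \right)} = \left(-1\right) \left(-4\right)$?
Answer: $4631$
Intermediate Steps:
$Y = -20$ ($Y = - 4 \left(2 \cdot 4 - 3\right) = - 4 \left(8 - 3\right) = \left(-4\right) 5 = -20$)
$m{\left(K,F \right)} = 4$
$U = -24$ ($U = \left(-6\right) 4 = -24$)
$X = 1936$ ($X = \left(-24 - 20\right)^{2} = \left(-44\right)^{2} = 1936$)
$6567 - X = 6567 - 1936 = 4631$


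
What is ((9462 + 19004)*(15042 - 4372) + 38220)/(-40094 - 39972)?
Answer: -151885220/40033 ≈ -3794.0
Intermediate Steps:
((9462 + 19004)*(15042 - 4372) + 38220)/(-40094 - 39972) = (28466*10670 + 38220)/(-80066) = (303732220 + 38220)*(-1/80066) = 303770440*(-1/80066) = -151885220/40033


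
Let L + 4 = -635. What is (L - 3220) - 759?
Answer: -4618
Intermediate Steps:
L = -639 (L = -4 - 635 = -639)
(L - 3220) - 759 = (-639 - 3220) - 759 = -3859 - 759 = -4618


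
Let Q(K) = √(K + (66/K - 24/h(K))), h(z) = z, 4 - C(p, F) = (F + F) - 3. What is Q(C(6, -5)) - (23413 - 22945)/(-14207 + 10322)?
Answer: 156/1295 + √5627/17 ≈ 4.5330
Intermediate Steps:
C(p, F) = 7 - 2*F (C(p, F) = 4 - ((F + F) - 3) = 4 - (2*F - 3) = 4 - (-3 + 2*F) = 4 + (3 - 2*F) = 7 - 2*F)
Q(K) = √(K + 42/K) (Q(K) = √(K + (66/K - 24/K)) = √(K + 42/K))
Q(C(6, -5)) - (23413 - 22945)/(-14207 + 10322) = √((7 - 2*(-5)) + 42/(7 - 2*(-5))) - (23413 - 22945)/(-14207 + 10322) = √((7 + 10) + 42/(7 + 10)) - 468/(-3885) = √(17 + 42/17) - 468*(-1)/3885 = √(17 + 42*(1/17)) - 1*(-156/1295) = √(17 + 42/17) + 156/1295 = √(331/17) + 156/1295 = √5627/17 + 156/1295 = 156/1295 + √5627/17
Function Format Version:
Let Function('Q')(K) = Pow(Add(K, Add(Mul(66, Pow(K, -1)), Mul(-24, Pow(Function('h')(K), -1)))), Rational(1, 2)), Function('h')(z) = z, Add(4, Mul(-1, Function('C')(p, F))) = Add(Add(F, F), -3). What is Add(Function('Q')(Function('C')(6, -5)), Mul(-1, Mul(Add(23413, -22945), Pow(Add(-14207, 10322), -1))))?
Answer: Add(Rational(156, 1295), Mul(Rational(1, 17), Pow(5627, Rational(1, 2)))) ≈ 4.5330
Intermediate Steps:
Function('C')(p, F) = Add(7, Mul(-2, F)) (Function('C')(p, F) = Add(4, Mul(-1, Add(Add(F, F), -3))) = Add(4, Mul(-1, Add(Mul(2, F), -3))) = Add(4, Mul(-1, Add(-3, Mul(2, F)))) = Add(4, Add(3, Mul(-2, F))) = Add(7, Mul(-2, F)))
Function('Q')(K) = Pow(Add(K, Mul(42, Pow(K, -1))), Rational(1, 2)) (Function('Q')(K) = Pow(Add(K, Add(Mul(66, Pow(K, -1)), Mul(-24, Pow(K, -1)))), Rational(1, 2)) = Pow(Add(K, Mul(42, Pow(K, -1))), Rational(1, 2)))
Add(Function('Q')(Function('C')(6, -5)), Mul(-1, Mul(Add(23413, -22945), Pow(Add(-14207, 10322), -1)))) = Add(Pow(Add(Add(7, Mul(-2, -5)), Mul(42, Pow(Add(7, Mul(-2, -5)), -1))), Rational(1, 2)), Mul(-1, Mul(Add(23413, -22945), Pow(Add(-14207, 10322), -1)))) = Add(Pow(Add(Add(7, 10), Mul(42, Pow(Add(7, 10), -1))), Rational(1, 2)), Mul(-1, Mul(468, Pow(-3885, -1)))) = Add(Pow(Add(17, Mul(42, Pow(17, -1))), Rational(1, 2)), Mul(-1, Mul(468, Rational(-1, 3885)))) = Add(Pow(Add(17, Mul(42, Rational(1, 17))), Rational(1, 2)), Mul(-1, Rational(-156, 1295))) = Add(Pow(Add(17, Rational(42, 17)), Rational(1, 2)), Rational(156, 1295)) = Add(Pow(Rational(331, 17), Rational(1, 2)), Rational(156, 1295)) = Add(Mul(Rational(1, 17), Pow(5627, Rational(1, 2))), Rational(156, 1295)) = Add(Rational(156, 1295), Mul(Rational(1, 17), Pow(5627, Rational(1, 2))))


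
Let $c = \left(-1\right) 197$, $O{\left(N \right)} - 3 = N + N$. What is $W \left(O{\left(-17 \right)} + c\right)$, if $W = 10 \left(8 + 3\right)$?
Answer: $-25080$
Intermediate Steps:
$O{\left(N \right)} = 3 + 2 N$ ($O{\left(N \right)} = 3 + \left(N + N\right) = 3 + 2 N$)
$W = 110$ ($W = 10 \cdot 11 = 110$)
$c = -197$
$W \left(O{\left(-17 \right)} + c\right) = 110 \left(\left(3 + 2 \left(-17\right)\right) - 197\right) = 110 \left(\left(3 - 34\right) - 197\right) = 110 \left(-31 - 197\right) = 110 \left(-228\right) = -25080$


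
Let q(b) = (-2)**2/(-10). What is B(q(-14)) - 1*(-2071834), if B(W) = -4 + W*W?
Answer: 51795754/25 ≈ 2.0718e+6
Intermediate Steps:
q(b) = -2/5 (q(b) = 4*(-1/10) = -2/5)
B(W) = -4 + W**2
B(q(-14)) - 1*(-2071834) = (-4 + (-2/5)**2) - 1*(-2071834) = (-4 + 4/25) + 2071834 = -96/25 + 2071834 = 51795754/25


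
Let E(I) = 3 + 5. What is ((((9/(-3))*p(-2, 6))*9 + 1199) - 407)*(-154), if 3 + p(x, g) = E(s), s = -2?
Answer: -101178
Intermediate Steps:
E(I) = 8
p(x, g) = 5 (p(x, g) = -3 + 8 = 5)
((((9/(-3))*p(-2, 6))*9 + 1199) - 407)*(-154) = ((((9/(-3))*5)*9 + 1199) - 407)*(-154) = ((((9*(-⅓))*5)*9 + 1199) - 407)*(-154) = ((-3*5*9 + 1199) - 407)*(-154) = ((-15*9 + 1199) - 407)*(-154) = ((-135 + 1199) - 407)*(-154) = (1064 - 407)*(-154) = 657*(-154) = -101178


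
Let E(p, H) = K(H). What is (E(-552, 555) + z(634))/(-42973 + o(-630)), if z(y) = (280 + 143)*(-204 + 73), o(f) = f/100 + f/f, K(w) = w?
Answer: 182860/143261 ≈ 1.2764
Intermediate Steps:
E(p, H) = H
o(f) = 1 + f/100 (o(f) = f*(1/100) + 1 = f/100 + 1 = 1 + f/100)
z(y) = -55413 (z(y) = 423*(-131) = -55413)
(E(-552, 555) + z(634))/(-42973 + o(-630)) = (555 - 55413)/(-42973 + (1 + (1/100)*(-630))) = -54858/(-42973 + (1 - 63/10)) = -54858/(-42973 - 53/10) = -54858/(-429783/10) = -54858*(-10/429783) = 182860/143261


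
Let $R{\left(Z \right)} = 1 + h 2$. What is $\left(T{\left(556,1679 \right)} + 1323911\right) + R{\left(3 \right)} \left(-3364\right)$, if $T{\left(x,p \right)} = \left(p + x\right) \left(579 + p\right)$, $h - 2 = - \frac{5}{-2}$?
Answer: $6336901$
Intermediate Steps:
$h = \frac{9}{2}$ ($h = 2 - \frac{5}{-2} = 2 - - \frac{5}{2} = 2 + \frac{5}{2} = \frac{9}{2} \approx 4.5$)
$R{\left(Z \right)} = 10$ ($R{\left(Z \right)} = 1 + \frac{9}{2} \cdot 2 = 1 + 9 = 10$)
$T{\left(x,p \right)} = \left(579 + p\right) \left(p + x\right)$
$\left(T{\left(556,1679 \right)} + 1323911\right) + R{\left(3 \right)} \left(-3364\right) = \left(\left(1679^{2} + 579 \cdot 1679 + 579 \cdot 556 + 1679 \cdot 556\right) + 1323911\right) + 10 \left(-3364\right) = \left(\left(2819041 + 972141 + 321924 + 933524\right) + 1323911\right) - 33640 = \left(5046630 + 1323911\right) - 33640 = 6370541 - 33640 = 6336901$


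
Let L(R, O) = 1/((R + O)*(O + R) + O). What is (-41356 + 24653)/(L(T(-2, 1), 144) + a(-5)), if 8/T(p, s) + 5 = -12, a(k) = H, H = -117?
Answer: 100138092848/701439983 ≈ 142.76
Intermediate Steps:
a(k) = -117
T(p, s) = -8/17 (T(p, s) = 8/(-5 - 12) = 8/(-17) = 8*(-1/17) = -8/17)
L(R, O) = 1/(O + (O + R)²) (L(R, O) = 1/((O + R)*(O + R) + O) = 1/((O + R)² + O) = 1/(O + (O + R)²))
(-41356 + 24653)/(L(T(-2, 1), 144) + a(-5)) = (-41356 + 24653)/(1/(144 + (144 - 8/17)²) - 117) = -16703/(1/(144 + (2440/17)²) - 117) = -16703/(1/(144 + 5953600/289) - 117) = -16703/(1/(5995216/289) - 117) = -16703/(289/5995216 - 117) = -16703/(-701439983/5995216) = -16703*(-5995216/701439983) = 100138092848/701439983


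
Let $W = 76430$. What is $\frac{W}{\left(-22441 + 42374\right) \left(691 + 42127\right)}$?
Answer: $\frac{38215}{426745597} \approx 8.955 \cdot 10^{-5}$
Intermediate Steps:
$\frac{W}{\left(-22441 + 42374\right) \left(691 + 42127\right)} = \frac{76430}{\left(-22441 + 42374\right) \left(691 + 42127\right)} = \frac{76430}{19933 \cdot 42818} = \frac{76430}{853491194} = 76430 \cdot \frac{1}{853491194} = \frac{38215}{426745597}$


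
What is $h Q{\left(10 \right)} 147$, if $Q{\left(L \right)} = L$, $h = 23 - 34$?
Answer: $-16170$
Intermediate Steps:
$h = -11$ ($h = 23 - 34 = -11$)
$h Q{\left(10 \right)} 147 = \left(-11\right) 10 \cdot 147 = \left(-110\right) 147 = -16170$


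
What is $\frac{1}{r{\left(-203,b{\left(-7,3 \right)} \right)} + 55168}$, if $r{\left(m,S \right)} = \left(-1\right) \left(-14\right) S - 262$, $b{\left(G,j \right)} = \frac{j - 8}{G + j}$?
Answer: $\frac{2}{109847} \approx 1.8207 \cdot 10^{-5}$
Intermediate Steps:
$b{\left(G,j \right)} = \frac{-8 + j}{G + j}$
$r{\left(m,S \right)} = -262 + 14 S$ ($r{\left(m,S \right)} = 14 S - 262 = -262 + 14 S$)
$\frac{1}{r{\left(-203,b{\left(-7,3 \right)} \right)} + 55168} = \frac{1}{\left(-262 + 14 \frac{-8 + 3}{-7 + 3}\right) + 55168} = \frac{1}{\left(-262 + 14 \frac{1}{-4} \left(-5\right)\right) + 55168} = \frac{1}{\left(-262 + 14 \left(\left(- \frac{1}{4}\right) \left(-5\right)\right)\right) + 55168} = \frac{1}{\left(-262 + 14 \cdot \frac{5}{4}\right) + 55168} = \frac{1}{\left(-262 + \frac{35}{2}\right) + 55168} = \frac{1}{- \frac{489}{2} + 55168} = \frac{1}{\frac{109847}{2}} = \frac{2}{109847}$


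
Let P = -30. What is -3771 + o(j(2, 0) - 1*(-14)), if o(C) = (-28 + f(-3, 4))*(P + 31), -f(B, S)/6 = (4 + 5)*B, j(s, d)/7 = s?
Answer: -3637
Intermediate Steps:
j(s, d) = 7*s
f(B, S) = -54*B (f(B, S) = -6*(4 + 5)*B = -54*B)
o(C) = 134 (o(C) = (-28 - 54*(-3))*(-30 + 31) = (-28 + 162)*1 = 134*1 = 134)
-3771 + o(j(2, 0) - 1*(-14)) = -3771 + 134 = -3637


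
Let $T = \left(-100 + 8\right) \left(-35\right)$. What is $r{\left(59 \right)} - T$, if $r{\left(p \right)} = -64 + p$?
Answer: $-3225$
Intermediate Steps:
$T = 3220$ ($T = \left(-92\right) \left(-35\right) = 3220$)
$r{\left(59 \right)} - T = \left(-64 + 59\right) - 3220 = -5 - 3220 = -3225$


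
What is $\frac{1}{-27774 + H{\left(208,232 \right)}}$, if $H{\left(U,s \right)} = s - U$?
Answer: $- \frac{1}{27750} \approx -3.6036 \cdot 10^{-5}$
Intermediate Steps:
$\frac{1}{-27774 + H{\left(208,232 \right)}} = \frac{1}{-27774 + \left(232 - 208\right)} = \frac{1}{-27774 + 24} = \frac{1}{-27750} = - \frac{1}{27750}$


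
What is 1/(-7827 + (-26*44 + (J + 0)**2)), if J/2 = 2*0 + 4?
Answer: -1/8907 ≈ -0.00011227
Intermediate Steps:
J = 8 (J = 2*(2*0 + 4) = 2*(0 + 4) = 2*4 = 8)
1/(-7827 + (-26*44 + (J + 0)**2)) = 1/(-7827 + (-26*44 + (8 + 0)**2)) = 1/(-7827 + (-1144 + 8**2)) = 1/(-7827 + (-1144 + 64)) = 1/(-7827 - 1080) = 1/(-8907) = -1/8907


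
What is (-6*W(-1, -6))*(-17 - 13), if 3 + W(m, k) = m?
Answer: -720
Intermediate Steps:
W(m, k) = -3 + m
(-6*W(-1, -6))*(-17 - 13) = (-6*(-3 - 1))*(-17 - 13) = -6*(-4)*(-30) = 24*(-30) = -720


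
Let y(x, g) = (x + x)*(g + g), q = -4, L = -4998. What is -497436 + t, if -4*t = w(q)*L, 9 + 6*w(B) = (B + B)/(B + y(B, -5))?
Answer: -37949245/76 ≈ -4.9933e+5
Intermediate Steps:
y(x, g) = 4*g*x (y(x, g) = (2*x)*(2*g) = 4*g*x)
w(B) = -173/114 (w(B) = -3/2 + ((B + B)/(B + 4*(-5)*B))/6 = -3/2 + ((2*B)/(B - 20*B))/6 = -3/2 + ((2*B)/((-19*B)))/6 = -3/2 + ((2*B)*(-1/(19*B)))/6 = -3/2 + (1/6)*(-2/19) = -3/2 - 1/57 = -173/114)
t = -144109/76 (t = -(-173)*(-4998)/456 = -1/4*144109/19 = -144109/76 ≈ -1896.2)
-497436 + t = -497436 - 144109/76 = -37949245/76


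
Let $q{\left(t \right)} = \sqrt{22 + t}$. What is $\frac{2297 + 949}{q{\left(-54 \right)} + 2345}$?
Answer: $\frac{2537290}{1833019} - \frac{4328 i \sqrt{2}}{1833019} \approx 1.3842 - 0.0033391 i$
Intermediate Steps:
$\frac{2297 + 949}{q{\left(-54 \right)} + 2345} = \frac{2297 + 949}{\sqrt{22 - 54} + 2345} = \frac{3246}{\sqrt{-32} + 2345} = \frac{3246}{4 i \sqrt{2} + 2345} = \frac{3246}{2345 + 4 i \sqrt{2}}$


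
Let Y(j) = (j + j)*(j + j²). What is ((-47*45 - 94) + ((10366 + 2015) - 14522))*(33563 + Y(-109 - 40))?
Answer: 28440008550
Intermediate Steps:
Y(j) = 2*j*(j + j²) (Y(j) = (2*j)*(j + j²) = 2*j*(j + j²))
((-47*45 - 94) + ((10366 + 2015) - 14522))*(33563 + Y(-109 - 40)) = ((-47*45 - 94) + ((10366 + 2015) - 14522))*(33563 + 2*(-109 - 40)²*(1 + (-109 - 40))) = ((-2115 - 94) + (12381 - 14522))*(33563 + 2*(-149)²*(1 - 149)) = (-2209 - 2141)*(33563 + 2*22201*(-148)) = -4350*(33563 - 6571496) = -4350*(-6537933) = 28440008550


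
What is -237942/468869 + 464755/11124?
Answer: 215262345287/5215698756 ≈ 41.272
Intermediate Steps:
-237942/468869 + 464755/11124 = 215262345287/5215698756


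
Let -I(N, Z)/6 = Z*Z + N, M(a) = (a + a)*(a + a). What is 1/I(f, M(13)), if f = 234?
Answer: -1/2743260 ≈ -3.6453e-7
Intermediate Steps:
M(a) = 4*a² (M(a) = (2*a)*(2*a) = 4*a²)
I(N, Z) = -6*N - 6*Z² (I(N, Z) = -6*(Z*Z + N) = -6*(Z² + N) = -6*(N + Z²) = -6*N - 6*Z²)
1/I(f, M(13)) = 1/(-6*234 - 6*(4*13²)²) = 1/(-1404 - 6*(4*169)²) = 1/(-1404 - 6*676²) = 1/(-1404 - 6*456976) = 1/(-1404 - 2741856) = 1/(-2743260) = -1/2743260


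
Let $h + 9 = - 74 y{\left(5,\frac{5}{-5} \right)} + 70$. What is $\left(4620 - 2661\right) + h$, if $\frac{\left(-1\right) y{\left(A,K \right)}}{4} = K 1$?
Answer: $1724$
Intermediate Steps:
$y{\left(A,K \right)} = - 4 K$ ($y{\left(A,K \right)} = - 4 K 1 = - 4 K$)
$h = -235$ ($h = -9 + \left(- 74 \left(- 4 \frac{5}{-5}\right) + 70\right) = -9 + \left(- 74 \left(- 4 \cdot 5 \left(- \frac{1}{5}\right)\right) + 70\right) = -9 + \left(- 74 \left(\left(-4\right) \left(-1\right)\right) + 70\right) = -9 + \left(\left(-74\right) 4 + 70\right) = -9 + \left(-296 + 70\right) = -9 - 226 = -235$)
$\left(4620 - 2661\right) + h = \left(4620 - 2661\right) - 235 = 1959 - 235 = 1724$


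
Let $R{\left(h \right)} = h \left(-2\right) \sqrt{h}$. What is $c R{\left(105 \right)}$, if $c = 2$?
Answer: $- 420 \sqrt{105} \approx -4303.7$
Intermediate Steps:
$R{\left(h \right)} = - 2 h^{\frac{3}{2}}$ ($R{\left(h \right)} = - 2 h \sqrt{h} = - 2 h^{\frac{3}{2}}$)
$c R{\left(105 \right)} = 2 \left(- 2 \cdot 105^{\frac{3}{2}}\right) = 2 \left(- 2 \cdot 105 \sqrt{105}\right) = 2 \left(- 210 \sqrt{105}\right) = - 420 \sqrt{105}$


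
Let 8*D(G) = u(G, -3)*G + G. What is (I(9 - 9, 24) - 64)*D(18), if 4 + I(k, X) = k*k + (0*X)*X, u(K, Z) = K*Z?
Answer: 8109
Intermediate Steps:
I(k, X) = -4 + k**2 (I(k, X) = -4 + (k*k + (0*X)*X) = -4 + (k**2 + 0*X) = -4 + (k**2 + 0) = -4 + k**2)
D(G) = -3*G**2/8 + G/8 (D(G) = ((G*(-3))*G + G)/8 = ((-3*G)*G + G)/8 = (-3*G**2 + G)/8 = (G - 3*G**2)/8 = -3*G**2/8 + G/8)
(I(9 - 9, 24) - 64)*D(18) = ((-4 + (9 - 9)**2) - 64)*((1/8)*18*(1 - 3*18)) = ((-4 + 0**2) - 64)*((1/8)*18*(1 - 54)) = ((-4 + 0) - 64)*((1/8)*18*(-53)) = (-4 - 64)*(-477/4) = -68*(-477/4) = 8109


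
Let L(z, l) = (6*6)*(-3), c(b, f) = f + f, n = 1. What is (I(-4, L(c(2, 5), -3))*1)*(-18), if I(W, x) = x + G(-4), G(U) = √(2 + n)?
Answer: 1944 - 18*√3 ≈ 1912.8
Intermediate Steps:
G(U) = √3 (G(U) = √(2 + 1) = √3)
c(b, f) = 2*f
L(z, l) = -108 (L(z, l) = 36*(-3) = -108)
I(W, x) = x + √3
(I(-4, L(c(2, 5), -3))*1)*(-18) = ((-108 + √3)*1)*(-18) = (-108 + √3)*(-18) = 1944 - 18*√3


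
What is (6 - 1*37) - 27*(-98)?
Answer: 2615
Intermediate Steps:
(6 - 1*37) - 27*(-98) = (6 - 37) + 2646 = -31 + 2646 = 2615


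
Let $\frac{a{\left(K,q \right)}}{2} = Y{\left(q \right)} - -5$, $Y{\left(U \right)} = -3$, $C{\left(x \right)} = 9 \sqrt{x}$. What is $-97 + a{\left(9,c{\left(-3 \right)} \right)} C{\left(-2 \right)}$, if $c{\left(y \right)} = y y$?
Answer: $-97 + 36 i \sqrt{2} \approx -97.0 + 50.912 i$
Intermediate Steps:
$c{\left(y \right)} = y^{2}$
$a{\left(K,q \right)} = 4$ ($a{\left(K,q \right)} = 2 \left(-3 - -5\right) = 2 \left(-3 + 5\right) = 2 \cdot 2 = 4$)
$-97 + a{\left(9,c{\left(-3 \right)} \right)} C{\left(-2 \right)} = -97 + 4 \cdot 9 \sqrt{-2} = -97 + 4 \cdot 9 i \sqrt{2} = -97 + 36 i \sqrt{2}$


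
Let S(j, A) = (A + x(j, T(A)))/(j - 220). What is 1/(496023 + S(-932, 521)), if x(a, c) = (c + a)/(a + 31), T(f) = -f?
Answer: 172992/85807932337 ≈ 2.0160e-6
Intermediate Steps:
x(a, c) = (a + c)/(31 + a)
S(j, A) = (A + (j - A)/(31 + j))/(-220 + j) (S(j, A) = (A + (j - A)/(31 + j))/(j - 220) = (A + (j - A)/(31 + j))/(-220 + j))
1/(496023 + S(-932, 521)) = 1/(496023 + (-932 - 1*521 + 521*(31 - 932))/((-220 - 932)*(31 - 932))) = 1/(496023 + (-932 - 521 + 521*(-901))/(-1152*(-901))) = 1/(496023 - 1/1152*(-1/901)*(-932 - 521 - 469421)) = 1/(496023 - 1/1152*(-1/901)*(-470874)) = 1/(496023 - 78479/172992) = 1/(85807932337/172992) = 172992/85807932337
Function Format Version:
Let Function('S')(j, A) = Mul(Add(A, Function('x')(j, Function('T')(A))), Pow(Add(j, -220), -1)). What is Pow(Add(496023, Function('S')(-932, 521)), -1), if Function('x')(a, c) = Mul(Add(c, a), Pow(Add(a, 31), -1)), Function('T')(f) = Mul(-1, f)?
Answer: Rational(172992, 85807932337) ≈ 2.0160e-6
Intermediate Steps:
Function('x')(a, c) = Mul(Pow(Add(31, a), -1), Add(a, c)) (Function('x')(a, c) = Mul(Add(a, c), Pow(Add(31, a), -1)) = Mul(Pow(Add(31, a), -1), Add(a, c)))
Function('S')(j, A) = Mul(Pow(Add(-220, j), -1), Add(A, Mul(Pow(Add(31, j), -1), Add(j, Mul(-1, A))))) (Function('S')(j, A) = Mul(Add(A, Mul(Pow(Add(31, j), -1), Add(j, Mul(-1, A)))), Pow(Add(j, -220), -1)) = Mul(Add(A, Mul(Pow(Add(31, j), -1), Add(j, Mul(-1, A)))), Pow(Add(-220, j), -1)) = Mul(Pow(Add(-220, j), -1), Add(A, Mul(Pow(Add(31, j), -1), Add(j, Mul(-1, A))))))
Pow(Add(496023, Function('S')(-932, 521)), -1) = Pow(Add(496023, Mul(Pow(Add(-220, -932), -1), Pow(Add(31, -932), -1), Add(-932, Mul(-1, 521), Mul(521, Add(31, -932))))), -1) = Pow(Add(496023, Mul(Pow(-1152, -1), Pow(-901, -1), Add(-932, -521, Mul(521, -901)))), -1) = Pow(Add(496023, Mul(Rational(-1, 1152), Rational(-1, 901), Add(-932, -521, -469421))), -1) = Pow(Add(496023, Mul(Rational(-1, 1152), Rational(-1, 901), -470874)), -1) = Pow(Add(496023, Rational(-78479, 172992)), -1) = Pow(Rational(85807932337, 172992), -1) = Rational(172992, 85807932337)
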